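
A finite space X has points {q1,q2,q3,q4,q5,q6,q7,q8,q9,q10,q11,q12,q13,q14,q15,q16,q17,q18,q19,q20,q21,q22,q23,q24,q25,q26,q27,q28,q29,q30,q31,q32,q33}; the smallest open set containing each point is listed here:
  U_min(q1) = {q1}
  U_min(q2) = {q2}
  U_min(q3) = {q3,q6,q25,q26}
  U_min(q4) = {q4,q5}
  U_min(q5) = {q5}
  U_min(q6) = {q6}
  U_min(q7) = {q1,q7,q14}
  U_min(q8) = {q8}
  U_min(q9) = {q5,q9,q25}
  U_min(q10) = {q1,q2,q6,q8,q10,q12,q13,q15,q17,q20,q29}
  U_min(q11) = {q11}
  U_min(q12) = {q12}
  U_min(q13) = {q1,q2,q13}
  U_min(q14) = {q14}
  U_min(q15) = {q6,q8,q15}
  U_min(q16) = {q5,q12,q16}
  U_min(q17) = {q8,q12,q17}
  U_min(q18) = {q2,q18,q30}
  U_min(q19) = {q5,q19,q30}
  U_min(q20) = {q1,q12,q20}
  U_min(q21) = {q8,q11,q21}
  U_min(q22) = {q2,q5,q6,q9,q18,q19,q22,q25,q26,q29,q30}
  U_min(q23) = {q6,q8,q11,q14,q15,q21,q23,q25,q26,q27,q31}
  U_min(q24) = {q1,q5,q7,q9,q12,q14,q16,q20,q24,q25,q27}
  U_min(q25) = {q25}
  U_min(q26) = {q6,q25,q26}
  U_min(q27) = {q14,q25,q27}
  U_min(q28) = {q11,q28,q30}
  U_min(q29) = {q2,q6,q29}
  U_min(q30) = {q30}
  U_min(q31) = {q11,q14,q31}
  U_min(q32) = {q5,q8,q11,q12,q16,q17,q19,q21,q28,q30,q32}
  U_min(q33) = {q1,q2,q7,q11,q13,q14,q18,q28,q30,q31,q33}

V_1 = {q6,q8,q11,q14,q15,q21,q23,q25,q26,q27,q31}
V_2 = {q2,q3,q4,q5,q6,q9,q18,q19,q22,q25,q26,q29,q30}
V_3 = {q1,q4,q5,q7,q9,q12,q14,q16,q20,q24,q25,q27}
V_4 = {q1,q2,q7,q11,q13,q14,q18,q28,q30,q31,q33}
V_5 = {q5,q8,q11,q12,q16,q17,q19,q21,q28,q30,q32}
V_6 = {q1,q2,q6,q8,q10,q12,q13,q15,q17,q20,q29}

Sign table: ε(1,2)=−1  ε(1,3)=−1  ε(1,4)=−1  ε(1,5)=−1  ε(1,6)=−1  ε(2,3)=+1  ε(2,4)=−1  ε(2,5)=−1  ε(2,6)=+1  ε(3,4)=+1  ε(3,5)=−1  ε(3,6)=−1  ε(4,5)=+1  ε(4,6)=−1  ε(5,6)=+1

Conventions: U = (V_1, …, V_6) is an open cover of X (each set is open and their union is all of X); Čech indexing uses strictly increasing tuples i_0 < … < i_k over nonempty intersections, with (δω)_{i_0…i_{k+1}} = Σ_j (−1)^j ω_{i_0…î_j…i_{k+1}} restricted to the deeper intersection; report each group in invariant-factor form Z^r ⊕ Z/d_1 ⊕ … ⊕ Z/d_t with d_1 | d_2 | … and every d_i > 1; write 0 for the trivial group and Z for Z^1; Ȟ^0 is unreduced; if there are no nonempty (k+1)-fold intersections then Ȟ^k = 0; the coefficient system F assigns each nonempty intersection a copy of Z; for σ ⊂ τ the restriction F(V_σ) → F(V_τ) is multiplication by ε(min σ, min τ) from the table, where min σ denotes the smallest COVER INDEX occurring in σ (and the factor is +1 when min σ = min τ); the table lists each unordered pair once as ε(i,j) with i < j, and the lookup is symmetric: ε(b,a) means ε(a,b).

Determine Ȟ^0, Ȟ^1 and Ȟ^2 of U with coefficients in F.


nonempty intersections:
  V12={q6,q25,q26} V13={q14,q25,q27} V14={q11,q14,q31} V15={q8,q11,q21} V16={q6,q8,q15} V23={q4,q5,q9,q25} V24={q2,q18,q30} V25={q5,q19,q30} V26={q2,q6,q29} V34={q1,q7,q14} V35={q5,q12,q16} V36={q1,q12,q20} V45={q11,q28,q30} V46={q1,q2,q13} V56={q8,q12,q17}
  V123={q25} V126={q6} V134={q14} V145={q11} V156={q8} V235={q5} V245={q30} V246={q2} V346={q1} V356={q12}
C dims 6,15,10; δ0: rk 6, SNF 1^5·2; δ1: rk 9, SNF 1^9
Ȟ^0: (6−6)−0=0 ⇒ 0
Ȟ^1: (15−9)−6=0 plus torsion [2] ⇒ Z/2
Ȟ^2: (10−0)−9=1 ⇒ Z

Ȟ^0(U;F) ≅ 0, Ȟ^1(U;F) ≅ Z/2 and Ȟ^2(U;F) ≅ Z


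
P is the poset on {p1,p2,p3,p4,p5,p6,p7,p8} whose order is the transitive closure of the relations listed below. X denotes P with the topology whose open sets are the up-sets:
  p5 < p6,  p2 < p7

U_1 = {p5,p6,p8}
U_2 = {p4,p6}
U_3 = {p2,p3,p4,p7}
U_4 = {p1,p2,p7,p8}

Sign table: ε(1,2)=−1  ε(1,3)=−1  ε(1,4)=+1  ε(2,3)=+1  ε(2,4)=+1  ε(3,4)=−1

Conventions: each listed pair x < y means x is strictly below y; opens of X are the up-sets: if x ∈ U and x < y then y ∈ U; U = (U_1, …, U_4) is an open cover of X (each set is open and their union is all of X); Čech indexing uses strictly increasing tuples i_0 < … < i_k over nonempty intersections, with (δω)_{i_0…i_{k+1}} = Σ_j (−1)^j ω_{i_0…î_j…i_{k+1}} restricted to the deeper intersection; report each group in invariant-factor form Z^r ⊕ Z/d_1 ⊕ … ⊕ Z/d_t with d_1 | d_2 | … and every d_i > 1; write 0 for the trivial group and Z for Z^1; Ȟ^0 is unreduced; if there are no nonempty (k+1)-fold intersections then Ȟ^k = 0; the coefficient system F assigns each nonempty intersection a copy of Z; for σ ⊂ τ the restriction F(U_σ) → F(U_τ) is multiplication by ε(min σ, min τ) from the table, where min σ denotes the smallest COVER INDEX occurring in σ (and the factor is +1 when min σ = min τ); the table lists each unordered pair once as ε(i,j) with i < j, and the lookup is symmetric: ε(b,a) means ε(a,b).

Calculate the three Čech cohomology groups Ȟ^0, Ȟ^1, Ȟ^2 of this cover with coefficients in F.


nerve of the cover:
  U12={p6} U14={p8} U23={p4} U34={p2,p7}
C dims 4,4; δ0: rk 3, SNF 1^3
Ȟ^0 = (4 − 3) − 0 = 1, so Ȟ^0 ≅ Z
Ȟ^1 = (4 − 0) − 3 = 1, so Ȟ^1 ≅ Z
Ȟ^2 = (0 − 0) − 0 = 0, so Ȟ^2 ≅ 0

Ȟ^0(U;F) ≅ Z, Ȟ^1(U;F) ≅ Z, Ȟ^2(U;F) ≅ 0


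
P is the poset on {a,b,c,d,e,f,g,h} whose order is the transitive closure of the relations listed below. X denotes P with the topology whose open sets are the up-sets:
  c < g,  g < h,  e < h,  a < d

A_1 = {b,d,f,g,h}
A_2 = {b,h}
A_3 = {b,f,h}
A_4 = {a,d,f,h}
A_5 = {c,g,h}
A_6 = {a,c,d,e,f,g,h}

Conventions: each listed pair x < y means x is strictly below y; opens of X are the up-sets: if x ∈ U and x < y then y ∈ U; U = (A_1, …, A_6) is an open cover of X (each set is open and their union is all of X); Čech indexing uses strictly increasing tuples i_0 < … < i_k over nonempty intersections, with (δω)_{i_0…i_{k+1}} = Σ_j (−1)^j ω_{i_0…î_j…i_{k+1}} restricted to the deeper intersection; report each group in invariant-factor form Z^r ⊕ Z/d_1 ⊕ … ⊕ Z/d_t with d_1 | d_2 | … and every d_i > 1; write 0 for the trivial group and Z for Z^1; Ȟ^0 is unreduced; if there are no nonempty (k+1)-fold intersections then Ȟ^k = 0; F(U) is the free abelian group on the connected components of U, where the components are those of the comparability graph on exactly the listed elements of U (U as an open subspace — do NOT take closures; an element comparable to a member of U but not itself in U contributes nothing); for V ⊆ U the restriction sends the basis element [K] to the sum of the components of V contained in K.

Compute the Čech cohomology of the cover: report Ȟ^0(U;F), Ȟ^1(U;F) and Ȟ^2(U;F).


Ȟ^0(U;F) ≅ Z^4, Ȟ^1(U;F) ≅ 0, Ȟ^2(U;F) ≅ 0

nerve simplices:
  A12={b,h} A13={b,f,h} A14={d,f,h} A15={g,h} A16={d,f,g,h} A23={b,h} A24={h} A25={h} A26={h} A34={f,h} A35={h} A36={f,h} A45={h} A46={a,d,f,h} A56={c,g,h}
  A123={b,h} A124={h} A125={h} A126={h} A134={f,h} A135={h} A136={f,h} A145={h} A146={d,f,h} A156={g,h} A234={h} A235={h} A236={h} A245={h} A246={h} A256={h} A345={h} A346={f,h} A356={h} A456={h}
  A1234={h} A1235={h} A1236={h} A1245={h} A1246={h} A1256={h} A1345={h} A1346={f,h} A1356={h} A1456={h} A2345={h} A2346={h} A2356={h} A2456={h} A3456={h}
  A12345={h} A12346={h} A12356={h} A12456={h} A13456={h} A23456={h}
  A123456={h}
components per intersection:
  A1: {b} {d} {f} {g,h}
  A2: {b} {h}
  A3: {b} {f} {h}
  A4: {a,d} {f} {h}
  A5: {c,g,h}
  A6: {a,d} {c,e,g,h} {f}
  A12: {b} {h}
  A13: {b} {f} {h}
  A14: {d} {f} {h}
  A15: {g,h}
  A16: {d} {f} {g,h}
  A23: {b} {h}
  A24: {h}
  A25: {h}
  A26: {h}
  A34: {f} {h}
  A35: {h}
  A36: {f} {h}
  A45: {h}
  A46: {a,d} {f} {h}
  A56: {c,g,h}
  A123: {b} {h}
  A124: {h}
  A125: {h}
  A126: {h}
  A134: {f} {h}
  A135: {h}
  A136: {f} {h}
  A145: {h}
  A146: {d} {f} {h}
  A156: {g,h}
  A234: {h}
  A235: {h}
  A236: {h}
  A245: {h}
  A246: {h}
  A256: {h}
  A345: {h}
  A346: {f} {h}
  A356: {h}
  A456: {h}
  A1234: {h}
  A1235: {h}
  A1236: {h}
  A1245: {h}
  A1246: {h}
  A1256: {h}
  A1345: {h}
  A1346: {f} {h}
  A1356: {h}
  A1456: {h}
  A2345: {h}
  A2346: {h}
  A2356: {h}
  A2456: {h}
  A3456: {h}
  A12345: {h}
  A12346: {h}
  A12356: {h}
  A12456: {h}
  A13456: {h}
  A23456: {h}
  A123456: {h}
C dims 16,27,26,16; δ0: rk 12, SNF 1^12; δ1: rk 15, SNF 1^15; δ2: rk 11, SNF 1^11
degree 0: 16−12−0 = 4 → Ȟ^0 ≅ Z^4
degree 1: 27−15−12 = 0 → Ȟ^1 ≅ 0
degree 2: 26−11−15 = 0 → Ȟ^2 ≅ 0


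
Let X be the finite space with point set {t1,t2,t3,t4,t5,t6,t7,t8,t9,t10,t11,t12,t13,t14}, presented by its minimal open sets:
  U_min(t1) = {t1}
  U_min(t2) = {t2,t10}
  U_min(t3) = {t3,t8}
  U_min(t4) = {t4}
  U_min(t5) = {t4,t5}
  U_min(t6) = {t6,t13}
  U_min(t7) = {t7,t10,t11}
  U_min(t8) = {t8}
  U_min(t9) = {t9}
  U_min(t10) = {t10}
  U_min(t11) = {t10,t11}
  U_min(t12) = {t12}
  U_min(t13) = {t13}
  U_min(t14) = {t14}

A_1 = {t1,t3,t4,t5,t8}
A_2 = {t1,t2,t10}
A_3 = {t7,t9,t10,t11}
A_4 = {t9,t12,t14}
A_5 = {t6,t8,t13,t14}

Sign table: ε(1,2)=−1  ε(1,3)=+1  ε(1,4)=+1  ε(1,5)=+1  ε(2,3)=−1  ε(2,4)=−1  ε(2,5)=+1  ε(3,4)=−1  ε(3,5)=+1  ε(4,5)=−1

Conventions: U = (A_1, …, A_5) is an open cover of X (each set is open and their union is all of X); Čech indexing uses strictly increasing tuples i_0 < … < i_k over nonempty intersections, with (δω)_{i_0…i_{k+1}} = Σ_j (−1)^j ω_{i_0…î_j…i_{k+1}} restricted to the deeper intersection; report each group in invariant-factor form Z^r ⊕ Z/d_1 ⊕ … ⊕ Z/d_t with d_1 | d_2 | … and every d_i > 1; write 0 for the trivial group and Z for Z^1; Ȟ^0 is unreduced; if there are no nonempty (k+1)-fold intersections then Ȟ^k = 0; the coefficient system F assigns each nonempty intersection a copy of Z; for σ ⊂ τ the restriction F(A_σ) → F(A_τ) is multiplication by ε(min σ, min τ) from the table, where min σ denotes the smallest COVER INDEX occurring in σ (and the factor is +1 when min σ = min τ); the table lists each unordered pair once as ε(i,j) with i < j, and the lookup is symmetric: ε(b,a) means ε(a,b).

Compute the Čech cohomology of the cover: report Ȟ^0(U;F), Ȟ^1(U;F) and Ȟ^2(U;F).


Ȟ^0 = Z,  Ȟ^1 = Z,  Ȟ^2 = 0

nonempty overlaps:
  A12={t1} A15={t8} A23={t10} A34={t9} A45={t14}
C dims 5,5; δ0: rk 4, SNF 1^4
degree 0: 5−4−0 = 1 → Ȟ^0 ≅ Z
degree 1: 5−0−4 = 1 → Ȟ^1 ≅ Z
degree 2: 0−0−0 = 0 → Ȟ^2 ≅ 0


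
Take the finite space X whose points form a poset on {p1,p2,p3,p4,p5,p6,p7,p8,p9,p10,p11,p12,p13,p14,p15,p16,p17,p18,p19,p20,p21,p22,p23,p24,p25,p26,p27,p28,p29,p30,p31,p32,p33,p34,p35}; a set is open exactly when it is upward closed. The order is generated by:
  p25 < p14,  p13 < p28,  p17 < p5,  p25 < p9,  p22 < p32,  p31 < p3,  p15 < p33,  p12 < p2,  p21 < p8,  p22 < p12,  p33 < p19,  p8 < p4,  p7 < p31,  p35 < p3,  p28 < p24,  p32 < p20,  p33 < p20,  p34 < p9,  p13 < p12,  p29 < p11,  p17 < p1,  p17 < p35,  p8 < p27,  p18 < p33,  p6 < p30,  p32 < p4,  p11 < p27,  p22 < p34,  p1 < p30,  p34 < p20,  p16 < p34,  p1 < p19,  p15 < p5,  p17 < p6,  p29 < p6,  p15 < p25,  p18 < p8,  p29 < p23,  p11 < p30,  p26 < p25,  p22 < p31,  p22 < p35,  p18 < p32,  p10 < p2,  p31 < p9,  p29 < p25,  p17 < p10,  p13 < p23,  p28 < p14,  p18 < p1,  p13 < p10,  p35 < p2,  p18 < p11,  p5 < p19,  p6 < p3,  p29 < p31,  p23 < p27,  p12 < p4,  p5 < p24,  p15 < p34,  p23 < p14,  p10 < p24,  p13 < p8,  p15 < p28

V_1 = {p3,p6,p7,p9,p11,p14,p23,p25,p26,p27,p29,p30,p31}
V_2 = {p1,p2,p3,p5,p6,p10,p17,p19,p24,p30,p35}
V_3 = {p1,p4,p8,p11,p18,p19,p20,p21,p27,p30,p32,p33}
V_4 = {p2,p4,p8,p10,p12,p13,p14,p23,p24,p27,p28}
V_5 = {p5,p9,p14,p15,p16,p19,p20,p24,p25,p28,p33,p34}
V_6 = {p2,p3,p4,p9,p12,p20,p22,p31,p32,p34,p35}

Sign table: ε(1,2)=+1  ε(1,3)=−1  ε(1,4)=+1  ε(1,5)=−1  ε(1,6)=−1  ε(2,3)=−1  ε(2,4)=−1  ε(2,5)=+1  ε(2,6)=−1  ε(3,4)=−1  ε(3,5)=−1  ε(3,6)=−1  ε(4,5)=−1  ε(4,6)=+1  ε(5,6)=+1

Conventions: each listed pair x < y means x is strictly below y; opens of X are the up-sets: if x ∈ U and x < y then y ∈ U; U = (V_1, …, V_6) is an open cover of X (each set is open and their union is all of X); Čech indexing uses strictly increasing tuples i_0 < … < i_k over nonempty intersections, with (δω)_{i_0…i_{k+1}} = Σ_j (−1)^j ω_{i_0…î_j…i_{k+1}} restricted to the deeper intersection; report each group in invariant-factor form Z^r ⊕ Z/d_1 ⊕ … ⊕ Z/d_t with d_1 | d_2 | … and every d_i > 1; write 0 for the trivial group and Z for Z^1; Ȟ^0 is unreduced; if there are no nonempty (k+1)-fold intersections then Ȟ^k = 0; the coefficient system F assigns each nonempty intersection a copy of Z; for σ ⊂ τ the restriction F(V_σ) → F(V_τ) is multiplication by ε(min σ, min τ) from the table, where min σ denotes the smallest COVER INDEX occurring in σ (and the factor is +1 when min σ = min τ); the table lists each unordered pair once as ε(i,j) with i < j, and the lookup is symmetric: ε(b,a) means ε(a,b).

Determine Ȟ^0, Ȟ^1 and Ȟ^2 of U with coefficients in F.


Ȟ^0 = 0, Ȟ^1 = Z/2, Ȟ^2 = Z

nerve simplices:
  V12={p3,p6,p30} V13={p11,p27,p30} V14={p14,p23,p27} V15={p9,p14,p25} V16={p3,p9,p31} V23={p1,p19,p30} V24={p2,p10,p24} V25={p5,p19,p24} V26={p2,p3,p35} V34={p4,p8,p27} V35={p19,p20,p33} V36={p4,p20,p32} V45={p14,p24,p28} V46={p2,p4,p12} V56={p9,p20,p34}
  V123={p30} V126={p3} V134={p27} V145={p14} V156={p9} V235={p19} V245={p24} V246={p2} V346={p4} V356={p20}
C dims 6,15,10; δ0: rk 6, SNF 1^5·2; δ1: rk 9, SNF 1^9
degree 0: 6−6−0 = 0 → Ȟ^0 ≅ 0
degree 1: 15−9−6 = 0 plus torsion [2] → Ȟ^1 ≅ Z/2
degree 2: 10−0−9 = 1 → Ȟ^2 ≅ Z


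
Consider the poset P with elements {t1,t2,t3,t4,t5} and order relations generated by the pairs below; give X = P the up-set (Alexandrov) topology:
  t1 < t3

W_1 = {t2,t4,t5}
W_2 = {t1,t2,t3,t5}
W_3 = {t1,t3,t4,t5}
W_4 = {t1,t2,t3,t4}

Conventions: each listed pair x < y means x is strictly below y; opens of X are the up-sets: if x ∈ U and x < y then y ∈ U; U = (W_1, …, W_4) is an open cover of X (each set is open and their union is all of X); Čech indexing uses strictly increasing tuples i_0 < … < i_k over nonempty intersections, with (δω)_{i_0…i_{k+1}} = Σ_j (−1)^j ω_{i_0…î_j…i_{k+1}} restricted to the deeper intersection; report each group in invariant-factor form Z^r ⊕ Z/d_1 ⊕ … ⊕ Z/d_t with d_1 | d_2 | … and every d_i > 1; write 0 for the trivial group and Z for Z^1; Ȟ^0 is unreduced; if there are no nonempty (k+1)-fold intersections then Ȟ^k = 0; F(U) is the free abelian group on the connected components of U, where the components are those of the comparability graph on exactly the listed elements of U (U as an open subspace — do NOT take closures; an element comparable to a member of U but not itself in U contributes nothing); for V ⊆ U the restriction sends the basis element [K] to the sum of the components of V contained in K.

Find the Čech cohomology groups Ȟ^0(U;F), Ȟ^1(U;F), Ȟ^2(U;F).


intersection data:
  W12={t2,t5} W13={t4,t5} W14={t2,t4} W23={t1,t3,t5} W24={t1,t2,t3} W34={t1,t3,t4}
  W123={t5} W124={t2} W134={t4} W234={t1,t3}
components per intersection:
  W1: {t2} {t4} {t5}
  W2: {t1,t3} {t2} {t5}
  W3: {t1,t3} {t4} {t5}
  W4: {t1,t3} {t2} {t4}
  W12: {t2} {t5}
  W13: {t4} {t5}
  W14: {t2} {t4}
  W23: {t1,t3} {t5}
  W24: {t1,t3} {t2}
  W34: {t1,t3} {t4}
  W123: {t5}
  W124: {t2}
  W134: {t4}
  W234: {t1,t3}
C dims 12,12,4; δ0: rk 8, SNF 1^8; δ1: rk 4, SNF 1^4
Ȟ^0 = (12 − 8) − 0 = 4, so Ȟ^0 ≅ Z^4
Ȟ^1 = (12 − 4) − 8 = 0, so Ȟ^1 ≅ 0
Ȟ^2 = (4 − 0) − 4 = 0, so Ȟ^2 ≅ 0

Ȟ^0(U;F) ≅ Z^4, Ȟ^1(U;F) ≅ 0, Ȟ^2(U;F) ≅ 0


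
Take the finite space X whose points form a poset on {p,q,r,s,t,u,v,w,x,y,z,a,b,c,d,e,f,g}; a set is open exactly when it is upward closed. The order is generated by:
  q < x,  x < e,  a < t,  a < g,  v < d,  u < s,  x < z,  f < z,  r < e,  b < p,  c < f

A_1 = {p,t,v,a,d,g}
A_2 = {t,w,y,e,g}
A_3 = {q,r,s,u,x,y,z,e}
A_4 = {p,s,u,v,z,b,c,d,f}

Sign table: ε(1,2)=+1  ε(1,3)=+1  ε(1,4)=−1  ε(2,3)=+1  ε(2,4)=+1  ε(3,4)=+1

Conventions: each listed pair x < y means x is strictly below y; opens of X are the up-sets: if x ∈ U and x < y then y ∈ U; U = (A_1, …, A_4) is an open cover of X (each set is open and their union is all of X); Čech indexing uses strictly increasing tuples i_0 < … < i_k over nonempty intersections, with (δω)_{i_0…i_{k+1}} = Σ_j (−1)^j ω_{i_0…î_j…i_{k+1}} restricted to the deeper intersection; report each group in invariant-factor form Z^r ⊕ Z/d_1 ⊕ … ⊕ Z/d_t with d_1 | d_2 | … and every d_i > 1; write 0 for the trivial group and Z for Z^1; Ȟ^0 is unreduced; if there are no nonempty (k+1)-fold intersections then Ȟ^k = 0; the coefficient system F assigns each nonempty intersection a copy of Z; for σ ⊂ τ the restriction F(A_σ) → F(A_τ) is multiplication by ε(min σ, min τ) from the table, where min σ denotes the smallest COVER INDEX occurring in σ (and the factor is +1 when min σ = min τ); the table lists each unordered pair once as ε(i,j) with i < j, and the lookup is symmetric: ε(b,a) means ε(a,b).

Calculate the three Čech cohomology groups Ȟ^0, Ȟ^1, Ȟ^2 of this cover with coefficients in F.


Ȟ^0 = 0; Ȟ^1 = Z/2; Ȟ^2 = 0

nerve of the cover:
  A12={t,g} A14={p,v,d} A23={y,e} A34={s,u,z}
C dims 4,4; δ0: rk 4, SNF 1^3·2
Ȟ^0 = (4 − 4) − 0 = 0, so Ȟ^0 ≅ 0
Ȟ^1 = (4 − 0) − 4 = 0 plus torsion [2], so Ȟ^1 ≅ Z/2
Ȟ^2 = (0 − 0) − 0 = 0, so Ȟ^2 ≅ 0


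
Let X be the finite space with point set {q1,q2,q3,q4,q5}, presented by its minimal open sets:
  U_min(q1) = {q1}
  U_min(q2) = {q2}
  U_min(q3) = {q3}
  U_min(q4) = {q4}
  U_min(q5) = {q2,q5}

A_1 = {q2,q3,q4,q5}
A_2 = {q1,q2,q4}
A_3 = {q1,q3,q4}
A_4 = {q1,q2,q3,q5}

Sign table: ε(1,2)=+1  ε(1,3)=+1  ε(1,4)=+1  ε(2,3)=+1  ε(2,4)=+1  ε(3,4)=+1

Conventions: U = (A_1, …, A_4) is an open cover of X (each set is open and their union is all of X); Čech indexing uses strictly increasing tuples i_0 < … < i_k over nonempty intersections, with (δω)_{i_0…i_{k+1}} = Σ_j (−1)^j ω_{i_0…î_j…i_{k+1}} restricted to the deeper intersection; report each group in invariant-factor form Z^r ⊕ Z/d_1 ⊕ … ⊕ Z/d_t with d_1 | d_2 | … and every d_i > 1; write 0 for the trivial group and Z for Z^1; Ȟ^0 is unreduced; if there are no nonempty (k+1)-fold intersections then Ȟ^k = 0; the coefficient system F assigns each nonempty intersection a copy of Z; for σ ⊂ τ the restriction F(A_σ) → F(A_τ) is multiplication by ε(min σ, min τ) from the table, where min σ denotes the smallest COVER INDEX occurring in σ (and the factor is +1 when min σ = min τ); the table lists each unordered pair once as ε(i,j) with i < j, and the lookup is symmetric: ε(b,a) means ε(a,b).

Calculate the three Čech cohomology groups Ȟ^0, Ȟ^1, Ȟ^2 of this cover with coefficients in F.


nonempty intersections:
  A12={q2,q4} A13={q3,q4} A14={q2,q3,q5} A23={q1,q4} A24={q1,q2} A34={q1,q3}
  A123={q4} A124={q2} A134={q3} A234={q1}
C dims 4,6,4; δ0: rk 3, SNF 1^3; δ1: rk 3, SNF 1^3
Ȟ^0: (4−3)−0=1 ⇒ Z
Ȟ^1: (6−3)−3=0 ⇒ 0
Ȟ^2: (4−0)−3=1 ⇒ Z

Ȟ^0 = Z; Ȟ^1 = 0; Ȟ^2 = Z


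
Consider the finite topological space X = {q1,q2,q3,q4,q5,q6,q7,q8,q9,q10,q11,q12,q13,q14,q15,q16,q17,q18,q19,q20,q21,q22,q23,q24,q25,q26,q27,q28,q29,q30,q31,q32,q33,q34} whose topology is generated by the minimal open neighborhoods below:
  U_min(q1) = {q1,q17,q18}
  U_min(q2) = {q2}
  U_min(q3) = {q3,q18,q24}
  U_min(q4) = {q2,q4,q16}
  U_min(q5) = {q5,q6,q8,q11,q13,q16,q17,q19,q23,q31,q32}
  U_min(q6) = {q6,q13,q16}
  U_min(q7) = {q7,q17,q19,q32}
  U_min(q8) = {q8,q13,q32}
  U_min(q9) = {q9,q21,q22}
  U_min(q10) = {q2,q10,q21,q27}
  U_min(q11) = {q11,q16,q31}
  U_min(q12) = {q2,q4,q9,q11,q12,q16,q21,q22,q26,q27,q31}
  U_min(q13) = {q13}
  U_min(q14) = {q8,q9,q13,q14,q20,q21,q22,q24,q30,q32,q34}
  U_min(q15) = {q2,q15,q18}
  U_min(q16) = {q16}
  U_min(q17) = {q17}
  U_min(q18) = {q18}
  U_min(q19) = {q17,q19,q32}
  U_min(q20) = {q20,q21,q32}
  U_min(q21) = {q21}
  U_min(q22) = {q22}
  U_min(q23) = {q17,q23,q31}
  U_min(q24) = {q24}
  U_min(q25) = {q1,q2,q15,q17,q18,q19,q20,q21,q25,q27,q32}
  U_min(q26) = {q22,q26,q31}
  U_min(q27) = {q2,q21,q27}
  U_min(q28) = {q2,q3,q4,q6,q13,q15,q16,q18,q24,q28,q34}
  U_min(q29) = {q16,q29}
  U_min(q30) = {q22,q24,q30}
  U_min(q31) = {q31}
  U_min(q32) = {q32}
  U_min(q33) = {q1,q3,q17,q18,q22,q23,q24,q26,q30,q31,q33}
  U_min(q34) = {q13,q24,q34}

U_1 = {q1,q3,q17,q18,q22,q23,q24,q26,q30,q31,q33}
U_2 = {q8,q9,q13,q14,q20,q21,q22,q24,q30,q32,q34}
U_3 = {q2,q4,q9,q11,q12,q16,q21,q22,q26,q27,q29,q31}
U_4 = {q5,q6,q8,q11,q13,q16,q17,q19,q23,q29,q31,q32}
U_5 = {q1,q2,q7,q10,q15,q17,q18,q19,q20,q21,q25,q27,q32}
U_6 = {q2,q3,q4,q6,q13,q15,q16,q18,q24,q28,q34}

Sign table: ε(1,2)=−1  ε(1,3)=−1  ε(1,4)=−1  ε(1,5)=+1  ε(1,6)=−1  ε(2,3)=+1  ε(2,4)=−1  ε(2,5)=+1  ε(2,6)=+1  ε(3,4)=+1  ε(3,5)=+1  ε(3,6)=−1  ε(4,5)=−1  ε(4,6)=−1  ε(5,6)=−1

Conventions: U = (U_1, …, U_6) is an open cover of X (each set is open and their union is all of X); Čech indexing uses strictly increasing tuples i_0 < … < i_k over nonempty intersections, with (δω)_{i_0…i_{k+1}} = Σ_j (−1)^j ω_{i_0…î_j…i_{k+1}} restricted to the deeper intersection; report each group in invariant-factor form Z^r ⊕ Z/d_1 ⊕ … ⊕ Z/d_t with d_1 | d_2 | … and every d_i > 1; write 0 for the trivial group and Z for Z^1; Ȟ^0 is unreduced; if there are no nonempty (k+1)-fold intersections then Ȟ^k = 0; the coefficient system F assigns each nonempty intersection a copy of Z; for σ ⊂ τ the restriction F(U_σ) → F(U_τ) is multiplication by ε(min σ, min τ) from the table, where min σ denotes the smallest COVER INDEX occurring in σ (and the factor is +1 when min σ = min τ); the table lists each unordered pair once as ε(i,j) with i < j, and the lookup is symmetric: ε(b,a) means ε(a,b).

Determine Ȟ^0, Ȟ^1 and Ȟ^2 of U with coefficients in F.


Ȟ^0 ≅ 0, Ȟ^1 ≅ Z/2, Ȟ^2 ≅ Z

nonempty intersections:
  U12={q22,q24,q30} U13={q22,q26,q31} U14={q17,q23,q31} U15={q1,q17,q18} U16={q3,q18,q24} U23={q9,q21,q22} U24={q8,q13,q32} U25={q20,q21,q32} U26={q13,q24,q34} U34={q11,q16,q29,q31} U35={q2,q21,q27} U36={q2,q4,q16} U45={q17,q19,q32} U46={q6,q13,q16} U56={q2,q15,q18}
  U123={q22} U126={q24} U134={q31} U145={q17} U156={q18} U235={q21} U245={q32} U246={q13} U346={q16} U356={q2}
C dims 6,15,10; δ0: rk 6, SNF 1^5·2; δ1: rk 9, SNF 1^9
Ȟ^0: (6−6)−0=0 ⇒ 0
Ȟ^1: (15−9)−6=0 plus torsion [2] ⇒ Z/2
Ȟ^2: (10−0)−9=1 ⇒ Z


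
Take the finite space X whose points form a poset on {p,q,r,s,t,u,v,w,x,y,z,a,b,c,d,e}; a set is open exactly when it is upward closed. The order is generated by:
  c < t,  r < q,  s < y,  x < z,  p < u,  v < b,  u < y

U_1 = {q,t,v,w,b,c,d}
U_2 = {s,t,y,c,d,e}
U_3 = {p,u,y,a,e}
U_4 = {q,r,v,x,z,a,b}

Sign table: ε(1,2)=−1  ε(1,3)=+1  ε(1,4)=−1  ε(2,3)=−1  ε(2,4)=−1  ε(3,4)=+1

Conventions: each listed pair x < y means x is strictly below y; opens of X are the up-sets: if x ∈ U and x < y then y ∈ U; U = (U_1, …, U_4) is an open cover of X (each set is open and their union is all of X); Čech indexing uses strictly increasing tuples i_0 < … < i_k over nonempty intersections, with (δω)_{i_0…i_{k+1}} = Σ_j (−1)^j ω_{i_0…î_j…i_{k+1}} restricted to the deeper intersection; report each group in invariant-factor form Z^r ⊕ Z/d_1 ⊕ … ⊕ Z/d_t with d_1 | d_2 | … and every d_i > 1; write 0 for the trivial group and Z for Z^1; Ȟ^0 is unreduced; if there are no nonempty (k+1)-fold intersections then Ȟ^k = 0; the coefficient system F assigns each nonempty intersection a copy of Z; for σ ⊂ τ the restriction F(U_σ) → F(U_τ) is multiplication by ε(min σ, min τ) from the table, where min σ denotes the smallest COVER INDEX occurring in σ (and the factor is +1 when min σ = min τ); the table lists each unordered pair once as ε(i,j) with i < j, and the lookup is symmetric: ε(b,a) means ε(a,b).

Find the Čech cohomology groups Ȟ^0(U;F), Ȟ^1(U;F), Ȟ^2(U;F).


Ȟ^0 = 0, Ȟ^1 = Z/2, Ȟ^2 = 0

nerve of the cover:
  U12={t,c,d} U14={q,v,b} U23={y,e} U34={a}
C dims 4,4; δ0: rk 4, SNF 1^3·2
Ȟ^0 = (4 − 4) − 0 = 0, so Ȟ^0 ≅ 0
Ȟ^1 = (4 − 0) − 4 = 0 plus torsion [2], so Ȟ^1 ≅ Z/2
Ȟ^2 = (0 − 0) − 0 = 0, so Ȟ^2 ≅ 0


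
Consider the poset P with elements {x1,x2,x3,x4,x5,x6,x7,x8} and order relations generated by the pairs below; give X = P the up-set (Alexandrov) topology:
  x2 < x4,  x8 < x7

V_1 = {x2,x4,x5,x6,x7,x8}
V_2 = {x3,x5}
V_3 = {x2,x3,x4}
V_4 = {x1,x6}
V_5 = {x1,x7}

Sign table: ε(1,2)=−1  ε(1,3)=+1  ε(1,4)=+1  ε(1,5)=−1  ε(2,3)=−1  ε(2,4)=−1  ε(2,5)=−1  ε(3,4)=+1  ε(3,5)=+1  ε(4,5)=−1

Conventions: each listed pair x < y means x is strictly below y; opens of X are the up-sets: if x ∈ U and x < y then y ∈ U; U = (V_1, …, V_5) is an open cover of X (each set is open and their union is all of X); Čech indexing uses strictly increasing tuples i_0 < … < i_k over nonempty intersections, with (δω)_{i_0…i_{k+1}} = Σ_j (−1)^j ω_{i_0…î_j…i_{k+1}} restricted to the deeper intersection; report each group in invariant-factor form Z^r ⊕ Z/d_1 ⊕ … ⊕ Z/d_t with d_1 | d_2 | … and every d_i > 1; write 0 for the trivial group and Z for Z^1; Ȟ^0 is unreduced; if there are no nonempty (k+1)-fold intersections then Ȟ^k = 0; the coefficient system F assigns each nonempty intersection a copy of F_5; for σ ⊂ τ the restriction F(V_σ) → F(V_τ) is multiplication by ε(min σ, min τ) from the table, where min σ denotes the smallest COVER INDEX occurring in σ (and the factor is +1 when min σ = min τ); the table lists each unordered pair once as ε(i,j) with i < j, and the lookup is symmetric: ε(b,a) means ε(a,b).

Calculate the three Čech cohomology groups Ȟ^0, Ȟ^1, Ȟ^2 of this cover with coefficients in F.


nonempty overlaps:
  V12={x5} V13={x2,x4} V14={x6} V15={x7} V23={x3} V45={x1}
C dims 5,6; δ0: rk_F5 4
degree 0: 5−4−0 = 1 → Ȟ^0 ≅ Z/5
degree 1: 6−0−4 = 2 → Ȟ^1 ≅ Z/5 ⊕ Z/5
degree 2: 0−0−0 = 0 → Ȟ^2 ≅ 0

Ȟ^0(U;F) ≅ Z/5; Ȟ^1(U;F) ≅ Z/5 ⊕ Z/5; Ȟ^2(U;F) ≅ 0


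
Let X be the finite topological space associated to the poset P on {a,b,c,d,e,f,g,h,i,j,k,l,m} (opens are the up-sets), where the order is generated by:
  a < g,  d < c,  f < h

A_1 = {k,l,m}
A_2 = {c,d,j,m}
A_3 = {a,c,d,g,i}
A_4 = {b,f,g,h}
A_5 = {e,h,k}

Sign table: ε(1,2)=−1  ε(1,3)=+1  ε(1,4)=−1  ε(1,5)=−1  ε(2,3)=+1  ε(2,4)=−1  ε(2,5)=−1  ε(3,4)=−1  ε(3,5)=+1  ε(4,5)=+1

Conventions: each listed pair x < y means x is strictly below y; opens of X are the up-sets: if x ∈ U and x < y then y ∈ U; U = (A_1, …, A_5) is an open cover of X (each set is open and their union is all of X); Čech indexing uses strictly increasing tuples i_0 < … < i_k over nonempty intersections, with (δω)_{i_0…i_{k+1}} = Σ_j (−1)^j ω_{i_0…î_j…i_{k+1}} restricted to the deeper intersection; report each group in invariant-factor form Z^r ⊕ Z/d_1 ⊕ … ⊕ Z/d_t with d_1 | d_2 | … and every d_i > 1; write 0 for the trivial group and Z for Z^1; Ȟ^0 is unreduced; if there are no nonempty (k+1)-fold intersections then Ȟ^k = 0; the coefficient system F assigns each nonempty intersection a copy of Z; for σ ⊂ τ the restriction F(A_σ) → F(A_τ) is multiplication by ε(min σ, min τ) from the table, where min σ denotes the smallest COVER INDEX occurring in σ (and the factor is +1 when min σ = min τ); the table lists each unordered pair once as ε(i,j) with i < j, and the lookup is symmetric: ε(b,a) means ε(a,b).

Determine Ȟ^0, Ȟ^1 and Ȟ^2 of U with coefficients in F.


Ȟ^0 ≅ 0; Ȟ^1 ≅ Z/2; Ȟ^2 ≅ 0

cover nerve:
  A12={m} A15={k} A23={c,d} A34={g} A45={h}
C dims 5,5; δ0: rk 5, SNF 1^4·2
Ȟ^0: (5−5)−0=0 ⇒ 0
Ȟ^1: (5−0)−5=0 plus torsion [2] ⇒ Z/2
Ȟ^2: (0−0)−0=0 ⇒ 0


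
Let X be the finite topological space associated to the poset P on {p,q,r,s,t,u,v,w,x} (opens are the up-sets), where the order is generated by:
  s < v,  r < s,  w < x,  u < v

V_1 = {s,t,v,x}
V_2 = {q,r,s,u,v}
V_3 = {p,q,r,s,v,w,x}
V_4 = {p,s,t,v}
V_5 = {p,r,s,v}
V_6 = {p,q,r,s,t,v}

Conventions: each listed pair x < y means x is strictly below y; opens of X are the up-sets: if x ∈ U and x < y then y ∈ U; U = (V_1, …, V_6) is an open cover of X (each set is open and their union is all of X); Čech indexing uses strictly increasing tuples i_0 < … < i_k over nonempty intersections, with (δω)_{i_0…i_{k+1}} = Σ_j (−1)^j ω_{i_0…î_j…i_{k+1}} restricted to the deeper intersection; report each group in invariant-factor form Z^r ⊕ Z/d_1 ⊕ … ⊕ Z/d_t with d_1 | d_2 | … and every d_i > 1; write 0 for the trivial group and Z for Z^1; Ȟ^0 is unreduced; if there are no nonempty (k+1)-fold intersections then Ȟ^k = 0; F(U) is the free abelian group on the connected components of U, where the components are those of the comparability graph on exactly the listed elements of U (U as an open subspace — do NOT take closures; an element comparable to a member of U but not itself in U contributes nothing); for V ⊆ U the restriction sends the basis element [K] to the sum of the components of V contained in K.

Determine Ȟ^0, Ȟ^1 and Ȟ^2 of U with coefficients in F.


Ȟ^0 = Z^5; Ȟ^1 = 0; Ȟ^2 = 0

nonempty intersections:
  V12={s,v} V13={s,v,x} V14={s,t,v} V15={s,v} V16={s,t,v} V23={q,r,s,v} V24={s,v} V25={r,s,v} V26={q,r,s,v} V34={p,s,v} V35={p,r,s,v} V36={p,q,r,s,v} V45={p,s,v} V46={p,s,t,v} V56={p,r,s,v}
  V123={s,v} V124={s,v} V125={s,v} V126={s,v} V134={s,v} V135={s,v} V136={s,v} V145={s,v} V146={s,t,v} V156={s,v} V234={s,v} V235={r,s,v} V236={q,r,s,v} V245={s,v} V246={s,v} V256={r,s,v} V345={p,s,v} V346={p,s,v} V356={p,r,s,v} V456={p,s,v}
  V1234={s,v} V1235={s,v} V1236={s,v} V1245={s,v} V1246={s,v} V1256={s,v} V1345={s,v} V1346={s,v} V1356={s,v} V1456={s,v} V2345={s,v} V2346={s,v} V2356={r,s,v} V2456={s,v} V3456={p,s,v}
  V12345={s,v} V12346={s,v} V12356={s,v} V12456={s,v} V13456={s,v} V23456={s,v}
  V123456={s,v}
components per intersection:
  V1: {s,v} {t} {x}
  V2: {q} {r,s,u,v}
  V3: {p} {q} {r,s,v} {w,x}
  V4: {p} {s,v} {t}
  V5: {p} {r,s,v}
  V6: {p} {q} {r,s,v} {t}
  V12: {s,v}
  V13: {s,v} {x}
  V14: {s,v} {t}
  V15: {s,v}
  V16: {s,v} {t}
  V23: {q} {r,s,v}
  V24: {s,v}
  V25: {r,s,v}
  V26: {q} {r,s,v}
  V34: {p} {s,v}
  V35: {p} {r,s,v}
  V36: {p} {q} {r,s,v}
  V45: {p} {s,v}
  V46: {p} {s,v} {t}
  V56: {p} {r,s,v}
  V123: {s,v}
  V124: {s,v}
  V125: {s,v}
  V126: {s,v}
  V134: {s,v}
  V135: {s,v}
  V136: {s,v}
  V145: {s,v}
  V146: {s,v} {t}
  V156: {s,v}
  V234: {s,v}
  V235: {r,s,v}
  V236: {q} {r,s,v}
  V245: {s,v}
  V246: {s,v}
  V256: {r,s,v}
  V345: {p} {s,v}
  V346: {p} {s,v}
  V356: {p} {r,s,v}
  V456: {p} {s,v}
  V1234: {s,v}
  V1235: {s,v}
  V1236: {s,v}
  V1245: {s,v}
  V1246: {s,v}
  V1256: {s,v}
  V1345: {s,v}
  V1346: {s,v}
  V1356: {s,v}
  V1456: {s,v}
  V2345: {s,v}
  V2346: {s,v}
  V2356: {r,s,v}
  V2456: {s,v}
  V3456: {p} {s,v}
  V12345: {s,v}
  V12346: {s,v}
  V12356: {s,v}
  V12456: {s,v}
  V13456: {s,v}
  V23456: {s,v}
  V123456: {s,v}
C dims 18,28,26,16; δ0: rk 13, SNF 1^13; δ1: rk 15, SNF 1^15; δ2: rk 11, SNF 1^11
Ȟ^0: (18−13)−0=5 ⇒ Z^5
Ȟ^1: (28−15)−13=0 ⇒ 0
Ȟ^2: (26−11)−15=0 ⇒ 0


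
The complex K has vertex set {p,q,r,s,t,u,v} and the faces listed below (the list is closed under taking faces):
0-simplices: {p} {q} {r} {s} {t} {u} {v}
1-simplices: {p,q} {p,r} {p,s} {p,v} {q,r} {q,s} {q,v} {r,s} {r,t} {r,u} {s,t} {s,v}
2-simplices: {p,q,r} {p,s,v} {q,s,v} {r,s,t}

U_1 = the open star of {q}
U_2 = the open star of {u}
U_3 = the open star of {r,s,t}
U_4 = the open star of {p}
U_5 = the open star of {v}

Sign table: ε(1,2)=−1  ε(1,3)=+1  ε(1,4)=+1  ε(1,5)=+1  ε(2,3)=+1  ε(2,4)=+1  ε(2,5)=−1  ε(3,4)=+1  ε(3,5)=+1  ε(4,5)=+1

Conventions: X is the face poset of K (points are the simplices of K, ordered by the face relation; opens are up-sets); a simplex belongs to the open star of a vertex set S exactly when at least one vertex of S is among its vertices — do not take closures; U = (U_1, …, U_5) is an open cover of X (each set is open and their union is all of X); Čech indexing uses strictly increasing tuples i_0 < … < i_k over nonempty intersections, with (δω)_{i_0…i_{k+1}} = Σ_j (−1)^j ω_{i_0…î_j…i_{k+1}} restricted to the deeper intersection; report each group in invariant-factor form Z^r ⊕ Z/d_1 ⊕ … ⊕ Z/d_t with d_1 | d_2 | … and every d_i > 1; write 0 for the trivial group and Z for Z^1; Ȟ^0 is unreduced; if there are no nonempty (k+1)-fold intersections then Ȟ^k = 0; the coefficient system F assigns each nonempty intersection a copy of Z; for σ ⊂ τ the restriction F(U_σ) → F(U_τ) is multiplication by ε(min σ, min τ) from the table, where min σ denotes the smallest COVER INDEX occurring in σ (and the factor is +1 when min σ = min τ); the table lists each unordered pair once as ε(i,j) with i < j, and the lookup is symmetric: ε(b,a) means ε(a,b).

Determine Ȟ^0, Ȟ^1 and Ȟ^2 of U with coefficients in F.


Ȟ^0 = Z, Ȟ^1 = 0, Ȟ^2 = 0

cover nerve:
  U1={{q},{p,q},{q,r},{q,s},{q,v},{p,q,r},{q,s,v}} U2={{u},{r,u}} U3={{r},{s},{t},{p,r},{p,s},{q,r},{q,s},{r,s},{r,t},{r,u},{s,t},{s,v},{p,q,r},{p,s,v},{q,s,v},{r,s,t}} U4={{p},{p,q},{p,r},{p,s},{p,v},{p,q,r},{p,s,v}} U5={{v},{p,v},{q,v},{s,v},{p,s,v},{q,s,v}}
  U13={{q,r},{q,s},{p,q,r},{q,s,v}} U14={{p,q},{p,q,r}} U15={{q,v},{q,s,v}} U23={{r,u}} U34={{p,r},{p,s},{p,q,r},{p,s,v}} U35={{s,v},{p,s,v},{q,s,v}} U45={{p,v},{p,s,v}}
  U134={{p,q,r}} U135={{q,s,v}} U345={{p,s,v}}
C dims 5,7,3; δ0: rk 4, SNF 1^4; δ1: rk 3, SNF 1^3
Ȟ^0: (5−4)−0=1 ⇒ Z
Ȟ^1: (7−3)−4=0 ⇒ 0
Ȟ^2: (3−0)−3=0 ⇒ 0


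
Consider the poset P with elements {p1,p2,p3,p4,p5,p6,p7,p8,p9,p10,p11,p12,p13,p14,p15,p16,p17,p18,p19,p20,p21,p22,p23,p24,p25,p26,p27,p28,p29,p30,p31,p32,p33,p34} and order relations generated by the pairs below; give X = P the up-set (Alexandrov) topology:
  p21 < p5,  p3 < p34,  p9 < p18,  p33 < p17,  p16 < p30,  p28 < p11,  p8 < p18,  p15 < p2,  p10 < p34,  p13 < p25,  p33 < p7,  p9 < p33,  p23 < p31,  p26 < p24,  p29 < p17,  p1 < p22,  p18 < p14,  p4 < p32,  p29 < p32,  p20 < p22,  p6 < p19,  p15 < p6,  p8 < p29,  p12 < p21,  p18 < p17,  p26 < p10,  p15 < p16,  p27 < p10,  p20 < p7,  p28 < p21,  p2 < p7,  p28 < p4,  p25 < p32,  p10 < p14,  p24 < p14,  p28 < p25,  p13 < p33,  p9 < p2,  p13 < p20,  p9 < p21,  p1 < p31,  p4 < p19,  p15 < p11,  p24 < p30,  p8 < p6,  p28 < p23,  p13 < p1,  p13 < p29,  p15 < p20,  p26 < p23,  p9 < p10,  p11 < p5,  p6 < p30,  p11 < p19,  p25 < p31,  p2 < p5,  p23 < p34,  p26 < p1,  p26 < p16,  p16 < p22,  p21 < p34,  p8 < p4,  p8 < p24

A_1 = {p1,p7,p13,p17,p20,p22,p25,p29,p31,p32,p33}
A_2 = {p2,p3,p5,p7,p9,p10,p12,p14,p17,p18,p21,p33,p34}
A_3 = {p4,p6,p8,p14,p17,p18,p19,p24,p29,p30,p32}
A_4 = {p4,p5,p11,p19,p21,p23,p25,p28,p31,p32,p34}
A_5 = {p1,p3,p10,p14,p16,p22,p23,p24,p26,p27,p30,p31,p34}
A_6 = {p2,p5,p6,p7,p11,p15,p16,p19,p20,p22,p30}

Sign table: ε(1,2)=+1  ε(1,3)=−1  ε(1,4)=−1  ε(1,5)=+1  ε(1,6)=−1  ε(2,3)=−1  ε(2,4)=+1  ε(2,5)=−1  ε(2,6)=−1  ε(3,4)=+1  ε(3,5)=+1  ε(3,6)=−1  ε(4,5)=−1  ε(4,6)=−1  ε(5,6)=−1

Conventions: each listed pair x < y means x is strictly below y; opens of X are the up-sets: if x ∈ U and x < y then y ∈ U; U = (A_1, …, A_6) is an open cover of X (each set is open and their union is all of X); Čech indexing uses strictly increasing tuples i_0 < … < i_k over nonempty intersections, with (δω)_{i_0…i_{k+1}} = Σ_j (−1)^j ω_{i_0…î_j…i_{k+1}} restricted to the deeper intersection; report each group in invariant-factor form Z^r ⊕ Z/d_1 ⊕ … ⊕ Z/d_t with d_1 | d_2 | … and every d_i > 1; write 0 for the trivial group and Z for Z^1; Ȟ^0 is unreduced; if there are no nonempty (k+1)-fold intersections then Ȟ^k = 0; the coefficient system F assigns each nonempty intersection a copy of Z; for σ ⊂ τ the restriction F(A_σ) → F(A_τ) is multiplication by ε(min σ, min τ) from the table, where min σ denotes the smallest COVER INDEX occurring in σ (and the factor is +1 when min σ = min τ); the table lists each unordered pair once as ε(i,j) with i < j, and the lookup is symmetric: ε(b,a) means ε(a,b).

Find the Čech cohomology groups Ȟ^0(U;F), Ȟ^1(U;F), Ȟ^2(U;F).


Ȟ^0 = 0; Ȟ^1 = Z/2; Ȟ^2 = Z

intersection data:
  A12={p7,p17,p33} A13={p17,p29,p32} A14={p25,p31,p32} A15={p1,p22,p31} A16={p7,p20,p22} A23={p14,p17,p18} A24={p5,p21,p34} A25={p3,p10,p14,p34} A26={p2,p5,p7} A34={p4,p19,p32} A35={p14,p24,p30} A36={p6,p19,p30} A45={p23,p31,p34} A46={p5,p11,p19} A56={p16,p22,p30}
  A123={p17} A126={p7} A134={p32} A145={p31} A156={p22} A235={p14} A245={p34} A246={p5} A346={p19} A356={p30}
C dims 6,15,10; δ0: rk 6, SNF 1^5·2; δ1: rk 9, SNF 1^9
Ȟ^0 = (6 − 6) − 0 = 0, so Ȟ^0 ≅ 0
Ȟ^1 = (15 − 9) − 6 = 0 plus torsion [2], so Ȟ^1 ≅ Z/2
Ȟ^2 = (10 − 0) − 9 = 1, so Ȟ^2 ≅ Z


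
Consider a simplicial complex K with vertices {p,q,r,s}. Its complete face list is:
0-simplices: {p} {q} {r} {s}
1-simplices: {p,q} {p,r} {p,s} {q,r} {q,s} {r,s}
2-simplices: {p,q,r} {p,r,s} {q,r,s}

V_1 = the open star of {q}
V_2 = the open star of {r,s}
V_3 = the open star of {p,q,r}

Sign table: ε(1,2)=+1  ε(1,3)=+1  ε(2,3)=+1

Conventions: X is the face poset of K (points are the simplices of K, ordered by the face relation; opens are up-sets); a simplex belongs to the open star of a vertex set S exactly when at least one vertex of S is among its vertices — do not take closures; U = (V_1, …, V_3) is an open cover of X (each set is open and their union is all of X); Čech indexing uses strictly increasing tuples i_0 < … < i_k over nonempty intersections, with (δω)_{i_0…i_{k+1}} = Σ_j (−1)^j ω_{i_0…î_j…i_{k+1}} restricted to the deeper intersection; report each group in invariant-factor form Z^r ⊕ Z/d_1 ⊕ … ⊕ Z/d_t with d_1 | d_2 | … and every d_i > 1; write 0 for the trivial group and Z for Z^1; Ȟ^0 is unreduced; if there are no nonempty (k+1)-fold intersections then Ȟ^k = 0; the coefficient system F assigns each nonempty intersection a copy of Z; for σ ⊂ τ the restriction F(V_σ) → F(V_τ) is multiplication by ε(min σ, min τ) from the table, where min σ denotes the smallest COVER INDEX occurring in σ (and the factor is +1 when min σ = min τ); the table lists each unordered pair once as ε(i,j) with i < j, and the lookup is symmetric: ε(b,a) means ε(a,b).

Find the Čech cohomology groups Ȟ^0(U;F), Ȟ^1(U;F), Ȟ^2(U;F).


cover nerve:
  V1={{q},{p,q},{q,r},{q,s},{p,q,r},{q,r,s}} V2={{r},{s},{p,r},{p,s},{q,r},{q,s},{r,s},{p,q,r},{p,r,s},{q,r,s}} V3={{p},{q},{r},{p,q},{p,r},{p,s},{q,r},{q,s},{r,s},{p,q,r},{p,r,s},{q,r,s}}
  V12={{q,r},{q,s},{p,q,r},{q,r,s}} V13={{q},{p,q},{q,r},{q,s},{p,q,r},{q,r,s}} V23={{r},{p,r},{p,s},{q,r},{q,s},{r,s},{p,q,r},{p,r,s},{q,r,s}}
  V123={{q,r},{q,s},{p,q,r},{q,r,s}}
C dims 3,3,1; δ0: rk 2, SNF 1^2; δ1: rk 1, SNF 1^1
Ȟ^0: (3−2)−0=1 ⇒ Z
Ȟ^1: (3−1)−2=0 ⇒ 0
Ȟ^2: (1−0)−1=0 ⇒ 0

Ȟ^0(U;F) ≅ Z, Ȟ^1(U;F) ≅ 0 and Ȟ^2(U;F) ≅ 0


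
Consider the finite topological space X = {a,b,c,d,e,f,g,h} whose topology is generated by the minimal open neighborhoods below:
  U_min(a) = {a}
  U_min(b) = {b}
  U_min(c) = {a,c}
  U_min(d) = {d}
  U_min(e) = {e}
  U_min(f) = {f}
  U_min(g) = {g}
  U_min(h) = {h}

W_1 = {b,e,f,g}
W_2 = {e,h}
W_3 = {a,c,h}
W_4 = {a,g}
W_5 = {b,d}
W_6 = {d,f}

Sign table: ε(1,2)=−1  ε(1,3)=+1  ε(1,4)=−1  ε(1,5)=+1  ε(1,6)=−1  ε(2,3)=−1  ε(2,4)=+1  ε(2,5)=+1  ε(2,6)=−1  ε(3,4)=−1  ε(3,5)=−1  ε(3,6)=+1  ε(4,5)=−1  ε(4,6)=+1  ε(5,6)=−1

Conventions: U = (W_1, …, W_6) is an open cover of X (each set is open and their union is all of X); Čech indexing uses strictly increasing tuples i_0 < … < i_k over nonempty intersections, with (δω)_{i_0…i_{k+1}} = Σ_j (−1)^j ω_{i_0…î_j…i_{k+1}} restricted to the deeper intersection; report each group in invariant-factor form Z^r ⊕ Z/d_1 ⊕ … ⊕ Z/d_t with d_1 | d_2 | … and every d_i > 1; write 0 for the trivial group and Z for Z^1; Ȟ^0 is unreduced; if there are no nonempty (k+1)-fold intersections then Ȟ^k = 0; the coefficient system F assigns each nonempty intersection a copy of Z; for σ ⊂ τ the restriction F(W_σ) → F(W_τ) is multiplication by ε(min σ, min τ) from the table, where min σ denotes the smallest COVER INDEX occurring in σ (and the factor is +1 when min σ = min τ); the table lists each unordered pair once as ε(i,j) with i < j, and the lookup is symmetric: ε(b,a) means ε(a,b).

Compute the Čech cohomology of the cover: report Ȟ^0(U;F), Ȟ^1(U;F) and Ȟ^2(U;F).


Ȟ^0 ≅ Z, Ȟ^1 ≅ Z^2 and Ȟ^2 ≅ 0

intersection data:
  W12={e} W14={g} W15={b} W16={f} W23={h} W34={a} W56={d}
C dims 6,7; δ0: rk 5, SNF 1^5
Ȟ^0 = (6 − 5) − 0 = 1, so Ȟ^0 ≅ Z
Ȟ^1 = (7 − 0) − 5 = 2, so Ȟ^1 ≅ Z^2
Ȟ^2 = (0 − 0) − 0 = 0, so Ȟ^2 ≅ 0
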